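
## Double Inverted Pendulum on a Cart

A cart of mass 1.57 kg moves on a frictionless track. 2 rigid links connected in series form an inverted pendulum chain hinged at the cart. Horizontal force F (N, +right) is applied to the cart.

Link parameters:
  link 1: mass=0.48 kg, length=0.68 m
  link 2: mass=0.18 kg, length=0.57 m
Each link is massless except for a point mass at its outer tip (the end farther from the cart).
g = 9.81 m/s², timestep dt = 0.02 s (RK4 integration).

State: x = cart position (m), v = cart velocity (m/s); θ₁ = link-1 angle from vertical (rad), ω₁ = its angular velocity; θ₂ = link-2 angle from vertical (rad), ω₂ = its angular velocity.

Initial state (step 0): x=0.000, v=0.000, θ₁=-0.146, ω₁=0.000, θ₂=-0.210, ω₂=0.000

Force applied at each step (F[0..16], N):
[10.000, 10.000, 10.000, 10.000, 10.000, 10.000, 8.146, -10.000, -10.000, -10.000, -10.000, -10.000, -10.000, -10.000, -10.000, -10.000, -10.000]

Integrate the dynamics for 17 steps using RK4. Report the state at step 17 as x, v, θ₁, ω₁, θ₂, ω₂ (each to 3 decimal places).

apply F[0]=+10.000 → step 1: x=0.001, v=0.138, θ₁=-0.148, ω₁=-0.237, θ₂=-0.210, ω₂=-0.026
apply F[1]=+10.000 → step 2: x=0.006, v=0.276, θ₁=-0.155, ω₁=-0.476, θ₂=-0.211, ω₂=-0.051
apply F[2]=+10.000 → step 3: x=0.012, v=0.415, θ₁=-0.167, ω₁=-0.719, θ₂=-0.212, ω₂=-0.071
apply F[3]=+10.000 → step 4: x=0.022, v=0.554, θ₁=-0.184, ω₁=-0.967, θ₂=-0.214, ω₂=-0.086
apply F[4]=+10.000 → step 5: x=0.035, v=0.693, θ₁=-0.206, ω₁=-1.223, θ₂=-0.216, ω₂=-0.093
apply F[5]=+10.000 → step 6: x=0.050, v=0.833, θ₁=-0.233, ω₁=-1.486, θ₂=-0.218, ω₂=-0.092
apply F[6]=+8.146 → step 7: x=0.068, v=0.950, θ₁=-0.265, ω₁=-1.726, θ₂=-0.219, ω₂=-0.083
apply F[7]=-10.000 → step 8: x=0.086, v=0.844, θ₁=-0.299, ω₁=-1.662, θ₂=-0.221, ω₂=-0.056
apply F[8]=-10.000 → step 9: x=0.101, v=0.740, θ₁=-0.332, ω₁=-1.616, θ₂=-0.221, ω₂=-0.015
apply F[9]=-10.000 → step 10: x=0.115, v=0.639, θ₁=-0.364, ω₁=-1.587, θ₂=-0.221, ω₂=0.041
apply F[10]=-10.000 → step 11: x=0.127, v=0.540, θ₁=-0.396, ω₁=-1.575, θ₂=-0.220, ω₂=0.111
apply F[11]=-10.000 → step 12: x=0.137, v=0.443, θ₁=-0.427, ω₁=-1.579, θ₂=-0.217, ω₂=0.196
apply F[12]=-10.000 → step 13: x=0.145, v=0.348, θ₁=-0.459, ω₁=-1.598, θ₂=-0.212, ω₂=0.294
apply F[13]=-10.000 → step 14: x=0.151, v=0.255, θ₁=-0.491, ω₁=-1.633, θ₂=-0.205, ω₂=0.406
apply F[14]=-10.000 → step 15: x=0.155, v=0.163, θ₁=-0.524, ω₁=-1.681, θ₂=-0.195, ω₂=0.532
apply F[15]=-10.000 → step 16: x=0.157, v=0.071, θ₁=-0.558, ω₁=-1.744, θ₂=-0.183, ω₂=0.670
apply F[16]=-10.000 → step 17: x=0.158, v=-0.019, θ₁=-0.594, ω₁=-1.820, θ₂=-0.169, ω₂=0.821

Answer: x=0.158, v=-0.019, θ₁=-0.594, ω₁=-1.820, θ₂=-0.169, ω₂=0.821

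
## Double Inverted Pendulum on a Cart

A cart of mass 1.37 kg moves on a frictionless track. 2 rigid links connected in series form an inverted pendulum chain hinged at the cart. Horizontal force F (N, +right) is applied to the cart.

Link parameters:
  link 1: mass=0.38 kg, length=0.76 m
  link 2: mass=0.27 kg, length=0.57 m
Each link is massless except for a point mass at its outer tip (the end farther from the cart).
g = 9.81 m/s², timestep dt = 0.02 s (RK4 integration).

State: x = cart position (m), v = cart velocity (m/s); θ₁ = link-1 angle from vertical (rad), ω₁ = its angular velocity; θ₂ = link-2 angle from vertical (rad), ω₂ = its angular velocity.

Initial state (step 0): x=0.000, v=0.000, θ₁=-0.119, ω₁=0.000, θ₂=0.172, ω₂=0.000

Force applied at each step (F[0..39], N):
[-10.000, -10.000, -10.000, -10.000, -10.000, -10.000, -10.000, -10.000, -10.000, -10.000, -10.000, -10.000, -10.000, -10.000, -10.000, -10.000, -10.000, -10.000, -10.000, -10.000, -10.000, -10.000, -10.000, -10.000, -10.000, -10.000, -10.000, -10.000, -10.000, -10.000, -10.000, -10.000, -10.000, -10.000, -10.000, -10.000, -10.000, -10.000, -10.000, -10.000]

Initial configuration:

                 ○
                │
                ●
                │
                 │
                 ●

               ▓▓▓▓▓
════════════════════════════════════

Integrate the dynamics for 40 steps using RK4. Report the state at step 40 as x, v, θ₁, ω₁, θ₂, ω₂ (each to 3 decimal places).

apply F[0]=-10.000 → step 1: x=-0.001, v=-0.135, θ₁=-0.118, ω₁=0.094, θ₂=0.174, ω₂=0.172
apply F[1]=-10.000 → step 2: x=-0.005, v=-0.270, θ₁=-0.115, ω₁=0.190, θ₂=0.179, ω₂=0.343
apply F[2]=-10.000 → step 3: x=-0.012, v=-0.405, θ₁=-0.110, ω₁=0.287, θ₂=0.187, ω₂=0.515
apply F[3]=-10.000 → step 4: x=-0.022, v=-0.541, θ₁=-0.104, ω₁=0.387, θ₂=0.199, ω₂=0.688
apply F[4]=-10.000 → step 5: x=-0.034, v=-0.678, θ₁=-0.095, ω₁=0.490, θ₂=0.215, ω₂=0.860
apply F[5]=-10.000 → step 6: x=-0.049, v=-0.816, θ₁=-0.084, ω₁=0.598, θ₂=0.234, ω₂=1.033
apply F[6]=-10.000 → step 7: x=-0.066, v=-0.956, θ₁=-0.071, ω₁=0.713, θ₂=0.256, ω₂=1.206
apply F[7]=-10.000 → step 8: x=-0.087, v=-1.096, θ₁=-0.056, ω₁=0.834, θ₂=0.282, ω₂=1.377
apply F[8]=-10.000 → step 9: x=-0.110, v=-1.239, θ₁=-0.038, ω₁=0.964, θ₂=0.311, ω₂=1.546
apply F[9]=-10.000 → step 10: x=-0.137, v=-1.383, θ₁=-0.017, ω₁=1.103, θ₂=0.344, ω₂=1.711
apply F[10]=-10.000 → step 11: x=-0.166, v=-1.528, θ₁=0.007, ω₁=1.254, θ₂=0.380, ω₂=1.871
apply F[11]=-10.000 → step 12: x=-0.198, v=-1.675, θ₁=0.033, ω₁=1.418, θ₂=0.419, ω₂=2.022
apply F[12]=-10.000 → step 13: x=-0.233, v=-1.824, θ₁=0.063, ω₁=1.596, θ₂=0.461, ω₂=2.162
apply F[13]=-10.000 → step 14: x=-0.271, v=-1.974, θ₁=0.097, ω₁=1.790, θ₂=0.505, ω₂=2.288
apply F[14]=-10.000 → step 15: x=-0.312, v=-2.125, θ₁=0.135, ω₁=2.000, θ₂=0.552, ω₂=2.395
apply F[15]=-10.000 → step 16: x=-0.356, v=-2.276, θ₁=0.177, ω₁=2.227, θ₂=0.601, ω₂=2.479
apply F[16]=-10.000 → step 17: x=-0.403, v=-2.426, θ₁=0.224, ω₁=2.473, θ₂=0.651, ω₂=2.535
apply F[17]=-10.000 → step 18: x=-0.453, v=-2.575, θ₁=0.276, ω₁=2.735, θ₂=0.702, ω₂=2.560
apply F[18]=-10.000 → step 19: x=-0.506, v=-2.719, θ₁=0.334, ω₁=3.014, θ₂=0.753, ω₂=2.549
apply F[19]=-10.000 → step 20: x=-0.561, v=-2.858, θ₁=0.397, ω₁=3.307, θ₂=0.804, ω₂=2.499
apply F[20]=-10.000 → step 21: x=-0.620, v=-2.989, θ₁=0.466, ω₁=3.611, θ₂=0.853, ω₂=2.411
apply F[21]=-10.000 → step 22: x=-0.681, v=-3.108, θ₁=0.542, ω₁=3.923, θ₂=0.900, ω₂=2.285
apply F[22]=-10.000 → step 23: x=-0.744, v=-3.214, θ₁=0.623, ω₁=4.236, θ₂=0.944, ω₂=2.129
apply F[23]=-10.000 → step 24: x=-0.809, v=-3.301, θ₁=0.711, ω₁=4.546, θ₂=0.985, ω₂=1.953
apply F[24]=-10.000 → step 25: x=-0.876, v=-3.367, θ₁=0.805, ω₁=4.846, θ₂=1.022, ω₂=1.775
apply F[25]=-10.000 → step 26: x=-0.944, v=-3.410, θ₁=0.905, ω₁=5.129, θ₂=1.056, ω₂=1.617
apply F[26]=-10.000 → step 27: x=-1.012, v=-3.428, θ₁=1.010, ω₁=5.391, θ₂=1.087, ω₂=1.504
apply F[27]=-10.000 → step 28: x=-1.081, v=-3.420, θ₁=1.120, ω₁=5.625, θ₂=1.117, ω₂=1.464
apply F[28]=-10.000 → step 29: x=-1.149, v=-3.389, θ₁=1.235, ω₁=5.830, θ₂=1.146, ω₂=1.520
apply F[29]=-10.000 → step 30: x=-1.216, v=-3.337, θ₁=1.353, ω₁=6.004, θ₂=1.178, ω₂=1.692
apply F[30]=-10.000 → step 31: x=-1.282, v=-3.266, θ₁=1.475, ω₁=6.149, θ₂=1.215, ω₂=1.992
apply F[31]=-10.000 → step 32: x=-1.347, v=-3.182, θ₁=1.599, ω₁=6.266, θ₂=1.259, ω₂=2.424
apply F[32]=-10.000 → step 33: x=-1.410, v=-3.087, θ₁=1.725, ω₁=6.354, θ₂=1.313, ω₂=2.989
apply F[33]=-10.000 → step 34: x=-1.470, v=-2.983, θ₁=1.853, ω₁=6.410, θ₂=1.379, ω₂=3.683
apply F[34]=-10.000 → step 35: x=-1.529, v=-2.876, θ₁=1.981, ω₁=6.427, θ₂=1.461, ω₂=4.500
apply F[35]=-10.000 → step 36: x=-1.585, v=-2.766, θ₁=2.110, ω₁=6.395, θ₂=1.560, ω₂=5.430
apply F[36]=-10.000 → step 37: x=-1.639, v=-2.659, θ₁=2.237, ω₁=6.300, θ₂=1.679, ω₂=6.458
apply F[37]=-10.000 → step 38: x=-1.692, v=-2.556, θ₁=2.361, ω₁=6.128, θ₂=1.819, ω₂=7.565
apply F[38]=-10.000 → step 39: x=-1.742, v=-2.462, θ₁=2.481, ω₁=5.873, θ₂=1.982, ω₂=8.718
apply F[39]=-10.000 → step 40: x=-1.790, v=-2.378, θ₁=2.596, ω₁=5.548, θ₂=2.168, ω₂=9.869

Answer: x=-1.790, v=-2.378, θ₁=2.596, ω₁=5.548, θ₂=2.168, ω₂=9.869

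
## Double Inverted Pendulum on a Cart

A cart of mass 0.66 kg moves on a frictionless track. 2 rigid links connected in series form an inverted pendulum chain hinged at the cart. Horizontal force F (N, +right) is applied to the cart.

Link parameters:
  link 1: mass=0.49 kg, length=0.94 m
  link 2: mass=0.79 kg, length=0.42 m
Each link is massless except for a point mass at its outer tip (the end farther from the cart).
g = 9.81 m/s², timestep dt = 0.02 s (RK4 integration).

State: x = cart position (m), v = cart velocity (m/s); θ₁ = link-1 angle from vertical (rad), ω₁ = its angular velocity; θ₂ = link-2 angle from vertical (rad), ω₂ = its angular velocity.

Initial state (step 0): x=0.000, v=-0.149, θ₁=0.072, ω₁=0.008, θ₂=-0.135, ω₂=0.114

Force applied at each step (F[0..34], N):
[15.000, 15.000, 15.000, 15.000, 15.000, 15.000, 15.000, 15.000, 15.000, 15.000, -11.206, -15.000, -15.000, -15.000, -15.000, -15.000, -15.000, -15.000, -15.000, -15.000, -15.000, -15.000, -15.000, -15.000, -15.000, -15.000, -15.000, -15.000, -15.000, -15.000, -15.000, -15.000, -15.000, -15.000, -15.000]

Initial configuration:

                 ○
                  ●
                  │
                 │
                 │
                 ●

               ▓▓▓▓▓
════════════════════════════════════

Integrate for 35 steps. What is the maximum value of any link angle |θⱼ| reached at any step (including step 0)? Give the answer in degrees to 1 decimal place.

Answer: 144.6°

Derivation:
apply F[0]=+15.000 → step 1: x=0.001, v=0.277, θ₁=0.069, ω₁=-0.357, θ₂=-0.135, ω₂=-0.154
apply F[1]=+15.000 → step 2: x=0.011, v=0.706, θ₁=0.058, ω₁=-0.731, θ₂=-0.141, ω₂=-0.408
apply F[2]=+15.000 → step 3: x=0.030, v=1.143, θ₁=0.039, ω₁=-1.123, θ₂=-0.152, ω₂=-0.634
apply F[3]=+15.000 → step 4: x=0.057, v=1.589, θ₁=0.013, ω₁=-1.542, θ₂=-0.166, ω₂=-0.821
apply F[4]=+15.000 → step 5: x=0.093, v=2.044, θ₁=-0.023, ω₁=-1.992, θ₂=-0.184, ω₂=-0.954
apply F[5]=+15.000 → step 6: x=0.139, v=2.504, θ₁=-0.067, ω₁=-2.472, θ₂=-0.204, ω₂=-1.023
apply F[6]=+15.000 → step 7: x=0.193, v=2.960, θ₁=-0.122, ω₁=-2.973, θ₂=-0.225, ω₂=-1.030
apply F[7]=+15.000 → step 8: x=0.257, v=3.392, θ₁=-0.186, ω₁=-3.469, θ₂=-0.245, ω₂=-0.995
apply F[8]=+15.000 → step 9: x=0.329, v=3.779, θ₁=-0.260, ω₁=-3.925, θ₂=-0.264, ω₂=-0.966
apply F[9]=+15.000 → step 10: x=0.408, v=4.100, θ₁=-0.343, ω₁=-4.301, θ₂=-0.284, ω₂=-1.007
apply F[10]=-11.206 → step 11: x=0.486, v=3.748, θ₁=-0.426, ω₁=-4.030, θ₂=-0.304, ω₂=-1.015
apply F[11]=-15.000 → step 12: x=0.557, v=3.348, θ₁=-0.504, ω₁=-3.759, θ₂=-0.324, ω₂=-0.955
apply F[12]=-15.000 → step 13: x=0.620, v=2.986, θ₁=-0.577, ω₁=-3.567, θ₂=-0.342, ω₂=-0.836
apply F[13]=-15.000 → step 14: x=0.677, v=2.652, θ₁=-0.647, ω₁=-3.441, θ₂=-0.357, ω₂=-0.663
apply F[14]=-15.000 → step 15: x=0.726, v=2.336, θ₁=-0.715, ω₁=-3.369, θ₂=-0.368, ω₂=-0.441
apply F[15]=-15.000 → step 16: x=0.770, v=2.032, θ₁=-0.782, ω₁=-3.341, θ₂=-0.374, ω₂=-0.180
apply F[16]=-15.000 → step 17: x=0.808, v=1.733, θ₁=-0.849, ω₁=-3.347, θ₂=-0.375, ω₂=0.111
apply F[17]=-15.000 → step 18: x=0.839, v=1.433, θ₁=-0.916, ω₁=-3.381, θ₂=-0.370, ω₂=0.424
apply F[18]=-15.000 → step 19: x=0.865, v=1.129, θ₁=-0.984, ω₁=-3.436, θ₂=-0.358, ω₂=0.751
apply F[19]=-15.000 → step 20: x=0.884, v=0.816, θ₁=-1.053, ω₁=-3.508, θ₂=-0.340, ω₂=1.082
apply F[20]=-15.000 → step 21: x=0.898, v=0.493, θ₁=-1.124, ω₁=-3.593, θ₂=-0.315, ω₂=1.409
apply F[21]=-15.000 → step 22: x=0.904, v=0.157, θ₁=-1.197, ω₁=-3.688, θ₂=-0.284, ω₂=1.724
apply F[22]=-15.000 → step 23: x=0.904, v=-0.192, θ₁=-1.272, ω₁=-3.793, θ₂=-0.246, ω₂=2.019
apply F[23]=-15.000 → step 24: x=0.896, v=-0.555, θ₁=-1.349, ω₁=-3.908, θ₂=-0.203, ω₂=2.289
apply F[24]=-15.000 → step 25: x=0.881, v=-0.931, θ₁=-1.428, ω₁=-4.034, θ₂=-0.155, ω₂=2.528
apply F[25]=-15.000 → step 26: x=0.859, v=-1.322, θ₁=-1.510, ω₁=-4.175, θ₂=-0.102, ω₂=2.728
apply F[26]=-15.000 → step 27: x=0.829, v=-1.727, θ₁=-1.596, ω₁=-4.337, θ₂=-0.046, ω₂=2.884
apply F[27]=-15.000 → step 28: x=0.790, v=-2.151, θ₁=-1.684, ω₁=-4.527, θ₂=0.013, ω₂=2.984
apply F[28]=-15.000 → step 29: x=0.742, v=-2.596, θ₁=-1.777, ω₁=-4.758, θ₂=0.073, ω₂=3.015
apply F[29]=-15.000 → step 30: x=0.686, v=-3.070, θ₁=-1.875, ω₁=-5.047, θ₂=0.133, ω₂=2.954
apply F[30]=-15.000 → step 31: x=0.619, v=-3.587, θ₁=-1.979, ω₁=-5.421, θ₂=0.190, ω₂=2.768
apply F[31]=-15.000 → step 32: x=0.542, v=-4.171, θ₁=-2.093, ω₁=-5.920, θ₂=0.242, ω₂=2.409
apply F[32]=-15.000 → step 33: x=0.452, v=-4.862, θ₁=-2.217, ω₁=-6.607, θ₂=0.285, ω₂=1.812
apply F[33]=-15.000 → step 34: x=0.346, v=-5.729, θ₁=-2.359, ω₁=-7.580, θ₂=0.313, ω₂=0.897
apply F[34]=-15.000 → step 35: x=0.221, v=-6.881, θ₁=-2.523, ω₁=-8.980, θ₂=0.319, ω₂=-0.386
Max |angle| over trajectory = 2.523 rad = 144.6°.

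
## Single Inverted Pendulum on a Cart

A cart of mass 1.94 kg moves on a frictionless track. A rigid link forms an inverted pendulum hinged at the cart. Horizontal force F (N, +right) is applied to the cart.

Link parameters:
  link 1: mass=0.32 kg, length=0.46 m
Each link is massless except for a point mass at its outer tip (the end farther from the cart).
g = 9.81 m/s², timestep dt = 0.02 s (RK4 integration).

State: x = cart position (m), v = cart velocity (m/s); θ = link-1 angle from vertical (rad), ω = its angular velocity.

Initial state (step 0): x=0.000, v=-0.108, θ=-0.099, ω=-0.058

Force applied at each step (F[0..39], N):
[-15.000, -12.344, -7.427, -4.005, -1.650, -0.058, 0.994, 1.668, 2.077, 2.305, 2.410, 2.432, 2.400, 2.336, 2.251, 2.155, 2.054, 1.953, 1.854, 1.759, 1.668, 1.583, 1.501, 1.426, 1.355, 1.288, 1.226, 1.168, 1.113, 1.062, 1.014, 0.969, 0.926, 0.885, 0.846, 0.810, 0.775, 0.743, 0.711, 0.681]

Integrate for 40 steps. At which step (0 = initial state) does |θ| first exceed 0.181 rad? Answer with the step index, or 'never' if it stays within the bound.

Answer: never

Derivation:
apply F[0]=-15.000 → step 1: x=-0.004, v=-0.259, θ=-0.097, ω=0.227
apply F[1]=-12.344 → step 2: x=-0.010, v=-0.383, θ=-0.090, ω=0.456
apply F[2]=-7.427 → step 3: x=-0.018, v=-0.457, θ=-0.080, ω=0.579
apply F[3]=-4.005 → step 4: x=-0.028, v=-0.496, θ=-0.068, ω=0.632
apply F[4]=-1.650 → step 5: x=-0.038, v=-0.511, θ=-0.055, ω=0.638
apply F[5]=-0.058 → step 6: x=-0.048, v=-0.510, θ=-0.043, ω=0.615
apply F[6]=+0.994 → step 7: x=-0.058, v=-0.499, θ=-0.031, ω=0.574
apply F[7]=+1.668 → step 8: x=-0.068, v=-0.481, θ=-0.020, ω=0.524
apply F[8]=+2.077 → step 9: x=-0.078, v=-0.459, θ=-0.010, ω=0.470
apply F[9]=+2.305 → step 10: x=-0.087, v=-0.435, θ=-0.001, ω=0.416
apply F[10]=+2.410 → step 11: x=-0.095, v=-0.410, θ=0.007, ω=0.363
apply F[11]=+2.432 → step 12: x=-0.103, v=-0.385, θ=0.013, ω=0.314
apply F[12]=+2.400 → step 13: x=-0.110, v=-0.361, θ=0.019, ω=0.268
apply F[13]=+2.336 → step 14: x=-0.117, v=-0.338, θ=0.024, ω=0.227
apply F[14]=+2.251 → step 15: x=-0.124, v=-0.315, θ=0.028, ω=0.189
apply F[15]=+2.155 → step 16: x=-0.130, v=-0.294, θ=0.032, ω=0.156
apply F[16]=+2.054 → step 17: x=-0.136, v=-0.274, θ=0.035, ω=0.126
apply F[17]=+1.953 → step 18: x=-0.141, v=-0.255, θ=0.037, ω=0.100
apply F[18]=+1.854 → step 19: x=-0.146, v=-0.237, θ=0.039, ω=0.078
apply F[19]=+1.759 → step 20: x=-0.150, v=-0.220, θ=0.040, ω=0.058
apply F[20]=+1.668 → step 21: x=-0.155, v=-0.204, θ=0.041, ω=0.041
apply F[21]=+1.583 → step 22: x=-0.159, v=-0.189, θ=0.042, ω=0.026
apply F[22]=+1.501 → step 23: x=-0.162, v=-0.175, θ=0.042, ω=0.013
apply F[23]=+1.426 → step 24: x=-0.166, v=-0.162, θ=0.042, ω=0.002
apply F[24]=+1.355 → step 25: x=-0.169, v=-0.149, θ=0.042, ω=-0.008
apply F[25]=+1.288 → step 26: x=-0.172, v=-0.137, θ=0.042, ω=-0.016
apply F[26]=+1.226 → step 27: x=-0.174, v=-0.126, θ=0.041, ω=-0.022
apply F[27]=+1.168 → step 28: x=-0.177, v=-0.115, θ=0.041, ω=-0.028
apply F[28]=+1.113 → step 29: x=-0.179, v=-0.105, θ=0.040, ω=-0.033
apply F[29]=+1.062 → step 30: x=-0.181, v=-0.096, θ=0.040, ω=-0.037
apply F[30]=+1.014 → step 31: x=-0.183, v=-0.086, θ=0.039, ω=-0.040
apply F[31]=+0.969 → step 32: x=-0.184, v=-0.078, θ=0.038, ω=-0.043
apply F[32]=+0.926 → step 33: x=-0.186, v=-0.069, θ=0.037, ω=-0.045
apply F[33]=+0.885 → step 34: x=-0.187, v=-0.061, θ=0.036, ω=-0.046
apply F[34]=+0.846 → step 35: x=-0.188, v=-0.054, θ=0.035, ω=-0.047
apply F[35]=+0.810 → step 36: x=-0.189, v=-0.047, θ=0.034, ω=-0.048
apply F[36]=+0.775 → step 37: x=-0.190, v=-0.040, θ=0.033, ω=-0.049
apply F[37]=+0.743 → step 38: x=-0.191, v=-0.033, θ=0.032, ω=-0.049
apply F[38]=+0.711 → step 39: x=-0.191, v=-0.027, θ=0.031, ω=-0.049
apply F[39]=+0.681 → step 40: x=-0.192, v=-0.021, θ=0.030, ω=-0.049
max |θ| = 0.099 ≤ 0.181 over all 41 states.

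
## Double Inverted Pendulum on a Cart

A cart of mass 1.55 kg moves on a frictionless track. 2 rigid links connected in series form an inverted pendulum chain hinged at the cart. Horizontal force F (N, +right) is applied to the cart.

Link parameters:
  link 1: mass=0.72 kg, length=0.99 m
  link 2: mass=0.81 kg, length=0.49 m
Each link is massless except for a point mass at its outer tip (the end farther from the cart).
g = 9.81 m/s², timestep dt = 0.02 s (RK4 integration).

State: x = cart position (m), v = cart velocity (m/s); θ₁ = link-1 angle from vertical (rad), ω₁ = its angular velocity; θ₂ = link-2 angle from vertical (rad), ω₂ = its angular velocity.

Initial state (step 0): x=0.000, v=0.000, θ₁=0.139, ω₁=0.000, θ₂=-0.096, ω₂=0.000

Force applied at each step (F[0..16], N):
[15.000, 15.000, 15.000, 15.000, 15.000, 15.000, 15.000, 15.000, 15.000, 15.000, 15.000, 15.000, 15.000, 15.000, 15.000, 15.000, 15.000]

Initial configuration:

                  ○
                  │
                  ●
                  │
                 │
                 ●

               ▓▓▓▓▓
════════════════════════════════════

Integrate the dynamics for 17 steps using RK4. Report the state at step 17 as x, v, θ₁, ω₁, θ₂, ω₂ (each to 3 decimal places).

apply F[0]=+15.000 → step 1: x=0.002, v=0.166, θ₁=0.138, ω₁=-0.086, θ₂=-0.098, ω₂=-0.207
apply F[1]=+15.000 → step 2: x=0.007, v=0.332, θ₁=0.136, ω₁=-0.172, θ₂=-0.104, ω₂=-0.415
apply F[2]=+15.000 → step 3: x=0.015, v=0.499, θ₁=0.131, ω₁=-0.260, θ₂=-0.115, ω₂=-0.625
apply F[3]=+15.000 → step 4: x=0.027, v=0.667, θ₁=0.125, ω₁=-0.350, θ₂=-0.129, ω₂=-0.837
apply F[4]=+15.000 → step 5: x=0.042, v=0.838, θ₁=0.117, ω₁=-0.444, θ₂=-0.148, ω₂=-1.052
apply F[5]=+15.000 → step 6: x=0.060, v=1.011, θ₁=0.107, ω₁=-0.542, θ₂=-0.171, ω₂=-1.271
apply F[6]=+15.000 → step 7: x=0.082, v=1.186, θ₁=0.096, ω₁=-0.645, θ₂=-0.199, ω₂=-1.492
apply F[7]=+15.000 → step 8: x=0.108, v=1.365, θ₁=0.082, ω₁=-0.756, θ₂=-0.231, ω₂=-1.714
apply F[8]=+15.000 → step 9: x=0.137, v=1.546, θ₁=0.065, ω₁=-0.875, θ₂=-0.268, ω₂=-1.936
apply F[9]=+15.000 → step 10: x=0.169, v=1.732, θ₁=0.046, ω₁=-1.004, θ₂=-0.308, ω₂=-2.154
apply F[10]=+15.000 → step 11: x=0.206, v=1.920, θ₁=0.025, ω₁=-1.145, θ₂=-0.354, ω₂=-2.365
apply F[11]=+15.000 → step 12: x=0.246, v=2.112, θ₁=0.001, ω₁=-1.301, θ₂=-0.403, ω₂=-2.563
apply F[12]=+15.000 → step 13: x=0.290, v=2.307, θ₁=-0.027, ω₁=-1.472, θ₂=-0.456, ω₂=-2.744
apply F[13]=+15.000 → step 14: x=0.339, v=2.504, θ₁=-0.058, ω₁=-1.660, θ₂=-0.513, ω₂=-2.900
apply F[14]=+15.000 → step 15: x=0.391, v=2.702, θ₁=-0.094, ω₁=-1.866, θ₂=-0.572, ω₂=-3.025
apply F[15]=+15.000 → step 16: x=0.447, v=2.901, θ₁=-0.133, ω₁=-2.091, θ₂=-0.633, ω₂=-3.109
apply F[16]=+15.000 → step 17: x=0.507, v=3.097, θ₁=-0.177, ω₁=-2.334, θ₂=-0.696, ω₂=-3.147

Answer: x=0.507, v=3.097, θ₁=-0.177, ω₁=-2.334, θ₂=-0.696, ω₂=-3.147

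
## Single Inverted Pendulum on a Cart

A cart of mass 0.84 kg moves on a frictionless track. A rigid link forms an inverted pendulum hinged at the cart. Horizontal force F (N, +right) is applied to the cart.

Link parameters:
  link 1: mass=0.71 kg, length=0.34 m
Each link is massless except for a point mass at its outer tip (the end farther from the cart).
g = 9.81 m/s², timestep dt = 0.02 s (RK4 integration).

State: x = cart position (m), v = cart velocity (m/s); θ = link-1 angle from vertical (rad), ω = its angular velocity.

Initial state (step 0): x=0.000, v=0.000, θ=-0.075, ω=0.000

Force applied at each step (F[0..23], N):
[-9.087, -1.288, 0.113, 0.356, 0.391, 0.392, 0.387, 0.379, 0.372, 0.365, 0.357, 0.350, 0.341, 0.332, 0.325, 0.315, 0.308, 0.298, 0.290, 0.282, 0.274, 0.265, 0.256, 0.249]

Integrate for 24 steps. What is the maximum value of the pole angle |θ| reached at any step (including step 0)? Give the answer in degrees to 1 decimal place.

apply F[0]=-9.087 → step 1: x=-0.002, v=-0.203, θ=-0.069, ω=0.554
apply F[1]=-1.288 → step 2: x=-0.006, v=-0.224, θ=-0.058, ω=0.577
apply F[2]=+0.113 → step 3: x=-0.011, v=-0.212, θ=-0.047, ω=0.513
apply F[3]=+0.356 → step 4: x=-0.015, v=-0.197, θ=-0.038, ω=0.443
apply F[4]=+0.391 → step 5: x=-0.019, v=-0.182, θ=-0.030, ω=0.381
apply F[5]=+0.392 → step 6: x=-0.022, v=-0.168, θ=-0.022, ω=0.326
apply F[6]=+0.387 → step 7: x=-0.025, v=-0.156, θ=-0.016, ω=0.278
apply F[7]=+0.379 → step 8: x=-0.028, v=-0.145, θ=-0.011, ω=0.237
apply F[8]=+0.372 → step 9: x=-0.031, v=-0.134, θ=-0.007, ω=0.201
apply F[9]=+0.365 → step 10: x=-0.034, v=-0.125, θ=-0.003, ω=0.170
apply F[10]=+0.357 → step 11: x=-0.036, v=-0.116, θ=-0.000, ω=0.143
apply F[11]=+0.350 → step 12: x=-0.038, v=-0.108, θ=0.003, ω=0.120
apply F[12]=+0.341 → step 13: x=-0.040, v=-0.100, θ=0.005, ω=0.100
apply F[13]=+0.332 → step 14: x=-0.042, v=-0.093, θ=0.007, ω=0.083
apply F[14]=+0.325 → step 15: x=-0.044, v=-0.087, θ=0.008, ω=0.068
apply F[15]=+0.315 → step 16: x=-0.046, v=-0.081, θ=0.009, ω=0.055
apply F[16]=+0.308 → step 17: x=-0.047, v=-0.075, θ=0.010, ω=0.044
apply F[17]=+0.298 → step 18: x=-0.049, v=-0.070, θ=0.011, ω=0.035
apply F[18]=+0.290 → step 19: x=-0.050, v=-0.065, θ=0.012, ω=0.027
apply F[19]=+0.282 → step 20: x=-0.051, v=-0.060, θ=0.012, ω=0.020
apply F[20]=+0.274 → step 21: x=-0.053, v=-0.056, θ=0.013, ω=0.014
apply F[21]=+0.265 → step 22: x=-0.054, v=-0.051, θ=0.013, ω=0.009
apply F[22]=+0.256 → step 23: x=-0.055, v=-0.047, θ=0.013, ω=0.004
apply F[23]=+0.249 → step 24: x=-0.056, v=-0.044, θ=0.013, ω=0.000
Max |angle| over trajectory = 0.075 rad = 4.3°.

Answer: 4.3°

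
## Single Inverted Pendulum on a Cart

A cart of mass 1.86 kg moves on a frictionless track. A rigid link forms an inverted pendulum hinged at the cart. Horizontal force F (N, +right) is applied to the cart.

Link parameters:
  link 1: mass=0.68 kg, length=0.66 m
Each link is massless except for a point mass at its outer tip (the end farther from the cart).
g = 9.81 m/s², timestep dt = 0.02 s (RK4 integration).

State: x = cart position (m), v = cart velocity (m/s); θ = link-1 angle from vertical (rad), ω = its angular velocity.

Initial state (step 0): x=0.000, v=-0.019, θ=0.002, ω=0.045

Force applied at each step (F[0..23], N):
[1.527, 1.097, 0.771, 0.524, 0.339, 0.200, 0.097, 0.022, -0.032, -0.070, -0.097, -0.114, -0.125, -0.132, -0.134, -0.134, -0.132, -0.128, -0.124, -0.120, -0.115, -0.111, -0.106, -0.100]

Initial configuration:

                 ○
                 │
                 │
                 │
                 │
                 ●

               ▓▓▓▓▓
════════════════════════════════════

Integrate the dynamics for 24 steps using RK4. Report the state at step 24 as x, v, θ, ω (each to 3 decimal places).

apply F[0]=+1.527 → step 1: x=-0.000, v=-0.003, θ=0.003, ω=0.021
apply F[1]=+1.097 → step 2: x=-0.000, v=0.009, θ=0.003, ω=0.004
apply F[2]=+0.771 → step 3: x=0.000, v=0.017, θ=0.003, ω=-0.007
apply F[3]=+0.524 → step 4: x=0.000, v=0.022, θ=0.003, ω=-0.014
apply F[4]=+0.339 → step 5: x=0.001, v=0.026, θ=0.002, ω=-0.019
apply F[5]=+0.200 → step 6: x=0.002, v=0.028, θ=0.002, ω=-0.021
apply F[6]=+0.097 → step 7: x=0.002, v=0.029, θ=0.002, ω=-0.022
apply F[7]=+0.022 → step 8: x=0.003, v=0.029, θ=0.001, ω=-0.022
apply F[8]=-0.032 → step 9: x=0.003, v=0.028, θ=0.001, ω=-0.021
apply F[9]=-0.070 → step 10: x=0.004, v=0.028, θ=0.000, ω=-0.020
apply F[10]=-0.097 → step 11: x=0.004, v=0.027, θ=-0.000, ω=-0.018
apply F[11]=-0.114 → step 12: x=0.005, v=0.025, θ=-0.001, ω=-0.017
apply F[12]=-0.125 → step 13: x=0.005, v=0.024, θ=-0.001, ω=-0.015
apply F[13]=-0.132 → step 14: x=0.006, v=0.023, θ=-0.001, ω=-0.013
apply F[14]=-0.134 → step 15: x=0.006, v=0.021, θ=-0.001, ω=-0.011
apply F[15]=-0.134 → step 16: x=0.007, v=0.020, θ=-0.002, ω=-0.010
apply F[16]=-0.132 → step 17: x=0.007, v=0.019, θ=-0.002, ω=-0.008
apply F[17]=-0.128 → step 18: x=0.007, v=0.018, θ=-0.002, ω=-0.007
apply F[18]=-0.124 → step 19: x=0.008, v=0.016, θ=-0.002, ω=-0.006
apply F[19]=-0.120 → step 20: x=0.008, v=0.015, θ=-0.002, ω=-0.005
apply F[20]=-0.115 → step 21: x=0.008, v=0.014, θ=-0.002, ω=-0.004
apply F[21]=-0.111 → step 22: x=0.009, v=0.013, θ=-0.002, ω=-0.003
apply F[22]=-0.106 → step 23: x=0.009, v=0.012, θ=-0.002, ω=-0.002
apply F[23]=-0.100 → step 24: x=0.009, v=0.011, θ=-0.002, ω=-0.001

Answer: x=0.009, v=0.011, θ=-0.002, ω=-0.001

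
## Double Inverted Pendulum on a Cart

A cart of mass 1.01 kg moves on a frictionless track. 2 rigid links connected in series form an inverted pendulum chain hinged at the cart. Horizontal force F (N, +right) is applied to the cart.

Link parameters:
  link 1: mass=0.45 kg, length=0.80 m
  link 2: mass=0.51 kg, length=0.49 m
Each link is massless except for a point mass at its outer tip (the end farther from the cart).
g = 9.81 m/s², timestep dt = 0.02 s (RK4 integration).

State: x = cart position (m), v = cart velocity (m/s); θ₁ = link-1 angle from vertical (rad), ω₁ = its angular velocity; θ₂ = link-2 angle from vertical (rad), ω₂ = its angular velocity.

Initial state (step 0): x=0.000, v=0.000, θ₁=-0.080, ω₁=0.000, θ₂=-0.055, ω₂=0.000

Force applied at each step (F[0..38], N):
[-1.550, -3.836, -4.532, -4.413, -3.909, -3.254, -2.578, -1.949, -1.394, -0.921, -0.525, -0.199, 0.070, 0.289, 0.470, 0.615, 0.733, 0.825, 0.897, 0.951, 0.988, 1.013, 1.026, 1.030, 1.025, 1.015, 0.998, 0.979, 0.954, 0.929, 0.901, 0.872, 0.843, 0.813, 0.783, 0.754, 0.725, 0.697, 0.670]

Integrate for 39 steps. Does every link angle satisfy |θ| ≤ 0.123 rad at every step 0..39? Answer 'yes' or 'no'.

Answer: yes

Derivation:
apply F[0]=-1.550 → step 1: x=-0.000, v=-0.016, θ₁=-0.080, ω₁=-0.007, θ₂=-0.055, ω₂=0.021
apply F[1]=-3.836 → step 2: x=-0.001, v=-0.077, θ₁=-0.080, ω₁=0.042, θ₂=-0.054, ω₂=0.044
apply F[2]=-4.532 → step 3: x=-0.003, v=-0.151, θ₁=-0.078, ω₁=0.108, θ₂=-0.053, ω₂=0.066
apply F[3]=-4.413 → step 4: x=-0.007, v=-0.224, θ₁=-0.075, ω₁=0.173, θ₂=-0.051, ω₂=0.088
apply F[4]=-3.909 → step 5: x=-0.012, v=-0.287, θ₁=-0.071, ω₁=0.228, θ₂=-0.050, ω₂=0.107
apply F[5]=-3.254 → step 6: x=-0.018, v=-0.339, θ₁=-0.066, ω₁=0.269, θ₂=-0.047, ω₂=0.125
apply F[6]=-2.578 → step 7: x=-0.026, v=-0.378, θ₁=-0.061, ω₁=0.297, θ₂=-0.045, ω₂=0.140
apply F[7]=-1.949 → step 8: x=-0.033, v=-0.406, θ₁=-0.055, ω₁=0.314, θ₂=-0.042, ω₂=0.153
apply F[8]=-1.394 → step 9: x=-0.042, v=-0.424, θ₁=-0.048, ω₁=0.321, θ₂=-0.038, ω₂=0.163
apply F[9]=-0.921 → step 10: x=-0.050, v=-0.434, θ₁=-0.042, ω₁=0.320, θ₂=-0.035, ω₂=0.170
apply F[10]=-0.525 → step 11: x=-0.059, v=-0.437, θ₁=-0.036, ω₁=0.313, θ₂=-0.032, ω₂=0.174
apply F[11]=-0.199 → step 12: x=-0.068, v=-0.435, θ₁=-0.029, ω₁=0.302, θ₂=-0.028, ω₂=0.176
apply F[12]=+0.070 → step 13: x=-0.076, v=-0.429, θ₁=-0.024, ω₁=0.287, θ₂=-0.025, ω₂=0.176
apply F[13]=+0.289 → step 14: x=-0.085, v=-0.419, θ₁=-0.018, ω₁=0.271, θ₂=-0.021, ω₂=0.175
apply F[14]=+0.470 → step 15: x=-0.093, v=-0.407, θ₁=-0.013, ω₁=0.253, θ₂=-0.018, ω₂=0.171
apply F[15]=+0.615 → step 16: x=-0.101, v=-0.393, θ₁=-0.008, ω₁=0.234, θ₂=-0.014, ω₂=0.166
apply F[16]=+0.733 → step 17: x=-0.109, v=-0.377, θ₁=-0.003, ω₁=0.215, θ₂=-0.011, ω₂=0.161
apply F[17]=+0.825 → step 18: x=-0.116, v=-0.361, θ₁=0.001, ω₁=0.197, θ₂=-0.008, ω₂=0.154
apply F[18]=+0.897 → step 19: x=-0.123, v=-0.343, θ₁=0.004, ω₁=0.178, θ₂=-0.005, ω₂=0.146
apply F[19]=+0.951 → step 20: x=-0.130, v=-0.326, θ₁=0.008, ω₁=0.160, θ₂=-0.002, ω₂=0.138
apply F[20]=+0.988 → step 21: x=-0.136, v=-0.308, θ₁=0.011, ω₁=0.143, θ₂=0.001, ω₂=0.129
apply F[21]=+1.013 → step 22: x=-0.142, v=-0.290, θ₁=0.014, ω₁=0.127, θ₂=0.003, ω₂=0.120
apply F[22]=+1.026 → step 23: x=-0.148, v=-0.273, θ₁=0.016, ω₁=0.111, θ₂=0.005, ω₂=0.112
apply F[23]=+1.030 → step 24: x=-0.153, v=-0.255, θ₁=0.018, ω₁=0.097, θ₂=0.008, ω₂=0.103
apply F[24]=+1.025 → step 25: x=-0.158, v=-0.239, θ₁=0.020, ω₁=0.083, θ₂=0.010, ω₂=0.094
apply F[25]=+1.015 → step 26: x=-0.163, v=-0.222, θ₁=0.021, ω₁=0.071, θ₂=0.011, ω₂=0.085
apply F[26]=+0.998 → step 27: x=-0.167, v=-0.207, θ₁=0.023, ω₁=0.059, θ₂=0.013, ω₂=0.077
apply F[27]=+0.979 → step 28: x=-0.171, v=-0.192, θ₁=0.024, ω₁=0.049, θ₂=0.014, ω₂=0.069
apply F[28]=+0.954 → step 29: x=-0.175, v=-0.177, θ₁=0.025, ω₁=0.039, θ₂=0.016, ω₂=0.061
apply F[29]=+0.929 → step 30: x=-0.178, v=-0.163, θ₁=0.025, ω₁=0.031, θ₂=0.017, ω₂=0.054
apply F[30]=+0.901 → step 31: x=-0.181, v=-0.150, θ₁=0.026, ω₁=0.023, θ₂=0.018, ω₂=0.047
apply F[31]=+0.872 → step 32: x=-0.184, v=-0.138, θ₁=0.026, ω₁=0.016, θ₂=0.019, ω₂=0.040
apply F[32]=+0.843 → step 33: x=-0.187, v=-0.126, θ₁=0.026, ω₁=0.010, θ₂=0.019, ω₂=0.034
apply F[33]=+0.813 → step 34: x=-0.189, v=-0.115, θ₁=0.027, ω₁=0.004, θ₂=0.020, ω₂=0.028
apply F[34]=+0.783 → step 35: x=-0.191, v=-0.104, θ₁=0.027, ω₁=-0.001, θ₂=0.021, ω₂=0.023
apply F[35]=+0.754 → step 36: x=-0.193, v=-0.095, θ₁=0.027, ω₁=-0.005, θ₂=0.021, ω₂=0.018
apply F[36]=+0.725 → step 37: x=-0.195, v=-0.085, θ₁=0.026, ω₁=-0.009, θ₂=0.021, ω₂=0.013
apply F[37]=+0.697 → step 38: x=-0.197, v=-0.076, θ₁=0.026, ω₁=-0.012, θ₂=0.022, ω₂=0.009
apply F[38]=+0.670 → step 39: x=-0.198, v=-0.068, θ₁=0.026, ω₁=-0.015, θ₂=0.022, ω₂=0.005
Max |angle| over trajectory = 0.080 rad; bound = 0.123 → within bound.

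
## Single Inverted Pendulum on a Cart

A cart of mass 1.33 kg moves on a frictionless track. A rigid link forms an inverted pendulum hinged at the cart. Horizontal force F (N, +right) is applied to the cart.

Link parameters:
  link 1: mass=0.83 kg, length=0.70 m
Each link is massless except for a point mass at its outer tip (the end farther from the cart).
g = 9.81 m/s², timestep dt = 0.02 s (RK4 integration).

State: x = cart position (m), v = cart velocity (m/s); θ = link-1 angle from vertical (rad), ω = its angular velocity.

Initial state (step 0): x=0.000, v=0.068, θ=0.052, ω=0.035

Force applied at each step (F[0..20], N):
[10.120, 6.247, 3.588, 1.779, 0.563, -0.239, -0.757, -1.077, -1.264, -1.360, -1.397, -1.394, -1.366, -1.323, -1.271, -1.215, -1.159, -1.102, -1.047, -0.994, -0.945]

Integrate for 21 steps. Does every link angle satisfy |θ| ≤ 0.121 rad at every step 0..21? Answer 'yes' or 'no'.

apply F[0]=+10.120 → step 1: x=0.003, v=0.214, θ=0.051, ω=-0.158
apply F[1]=+6.247 → step 2: x=0.008, v=0.301, θ=0.046, ω=-0.270
apply F[2]=+3.588 → step 3: x=0.014, v=0.350, θ=0.041, ω=-0.327
apply F[3]=+1.779 → step 4: x=0.022, v=0.372, θ=0.034, ω=-0.348
apply F[4]=+0.563 → step 5: x=0.029, v=0.377, θ=0.027, ω=-0.347
apply F[5]=-0.239 → step 6: x=0.037, v=0.371, θ=0.020, ω=-0.331
apply F[6]=-0.757 → step 7: x=0.044, v=0.357, θ=0.014, ω=-0.307
apply F[7]=-1.077 → step 8: x=0.051, v=0.340, θ=0.008, ω=-0.279
apply F[8]=-1.264 → step 9: x=0.058, v=0.320, θ=0.003, ω=-0.250
apply F[9]=-1.360 → step 10: x=0.064, v=0.300, θ=-0.002, ω=-0.220
apply F[10]=-1.397 → step 11: x=0.069, v=0.279, θ=-0.006, ω=-0.192
apply F[11]=-1.394 → step 12: x=0.075, v=0.259, θ=-0.010, ω=-0.166
apply F[12]=-1.366 → step 13: x=0.080, v=0.240, θ=-0.013, ω=-0.142
apply F[13]=-1.323 → step 14: x=0.084, v=0.222, θ=-0.016, ω=-0.120
apply F[14]=-1.271 → step 15: x=0.089, v=0.205, θ=-0.018, ω=-0.100
apply F[15]=-1.215 → step 16: x=0.093, v=0.189, θ=-0.020, ω=-0.083
apply F[16]=-1.159 → step 17: x=0.096, v=0.174, θ=-0.021, ω=-0.067
apply F[17]=-1.102 → step 18: x=0.100, v=0.160, θ=-0.022, ω=-0.053
apply F[18]=-1.047 → step 19: x=0.103, v=0.147, θ=-0.023, ω=-0.041
apply F[19]=-0.994 → step 20: x=0.106, v=0.135, θ=-0.024, ω=-0.031
apply F[20]=-0.945 → step 21: x=0.108, v=0.124, θ=-0.024, ω=-0.021
Max |angle| over trajectory = 0.052 rad; bound = 0.121 → within bound.

Answer: yes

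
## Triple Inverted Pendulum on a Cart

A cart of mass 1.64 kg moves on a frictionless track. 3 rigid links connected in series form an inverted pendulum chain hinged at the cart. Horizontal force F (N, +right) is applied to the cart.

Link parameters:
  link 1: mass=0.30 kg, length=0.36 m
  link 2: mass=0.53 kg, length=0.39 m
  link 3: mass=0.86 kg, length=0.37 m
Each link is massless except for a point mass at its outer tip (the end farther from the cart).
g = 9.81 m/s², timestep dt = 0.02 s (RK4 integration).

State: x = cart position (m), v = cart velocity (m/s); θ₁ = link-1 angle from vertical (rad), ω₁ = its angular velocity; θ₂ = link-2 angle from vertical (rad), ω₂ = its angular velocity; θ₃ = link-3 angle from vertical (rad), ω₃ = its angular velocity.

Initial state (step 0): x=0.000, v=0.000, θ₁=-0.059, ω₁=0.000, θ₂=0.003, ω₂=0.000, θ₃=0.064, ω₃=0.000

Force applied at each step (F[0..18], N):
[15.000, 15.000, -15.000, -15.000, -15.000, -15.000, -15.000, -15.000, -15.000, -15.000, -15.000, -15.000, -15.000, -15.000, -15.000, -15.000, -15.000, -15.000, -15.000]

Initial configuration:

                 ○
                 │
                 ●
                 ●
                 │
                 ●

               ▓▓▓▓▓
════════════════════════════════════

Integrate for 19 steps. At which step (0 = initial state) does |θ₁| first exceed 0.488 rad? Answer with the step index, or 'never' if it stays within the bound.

Answer: never

Derivation:
apply F[0]=+15.000 → step 1: x=0.002, v=0.194, θ₁=-0.066, ω₁=-0.720, θ₂=0.004, ω₂=0.122, θ₃=0.065, ω₃=0.077
apply F[1]=+15.000 → step 2: x=0.008, v=0.390, θ₁=-0.088, ω₁=-1.476, θ₂=0.008, ω₂=0.275, θ₃=0.067, ω₃=0.147
apply F[2]=-15.000 → step 3: x=0.014, v=0.226, θ₁=-0.116, ω₁=-1.347, θ₂=0.016, ω₂=0.535, θ₃=0.071, ω₃=0.221
apply F[3]=-15.000 → step 4: x=0.017, v=0.067, θ₁=-0.143, ω₁=-1.322, θ₂=0.030, ω₂=0.889, θ₃=0.076, ω₃=0.284
apply F[4]=-15.000 → step 5: x=0.017, v=-0.089, θ₁=-0.170, ω₁=-1.384, θ₂=0.052, ω₂=1.333, θ₃=0.082, ω₃=0.328
apply F[5]=-15.000 → step 6: x=0.013, v=-0.244, θ₁=-0.198, ω₁=-1.504, θ₂=0.084, ω₂=1.851, θ₃=0.089, ω₃=0.347
apply F[6]=-15.000 → step 7: x=0.007, v=-0.400, θ₁=-0.230, ω₁=-1.639, θ₂=0.127, ω₂=2.410, θ₃=0.096, ω₃=0.338
apply F[7]=-15.000 → step 8: x=-0.003, v=-0.559, θ₁=-0.264, ω₁=-1.739, θ₂=0.180, ω₂=2.970, θ₃=0.102, ω₃=0.308
apply F[8]=-15.000 → step 9: x=-0.015, v=-0.720, θ₁=-0.299, ω₁=-1.765, θ₂=0.245, ω₂=3.497, θ₃=0.108, ω₃=0.271
apply F[9]=-15.000 → step 10: x=-0.032, v=-0.885, θ₁=-0.334, ω₁=-1.698, θ₂=0.320, ω₂=3.979, θ₃=0.113, ω₃=0.239
apply F[10]=-15.000 → step 11: x=-0.051, v=-1.052, θ₁=-0.366, ω₁=-1.533, θ₂=0.404, ω₂=4.420, θ₃=0.118, ω₃=0.222
apply F[11]=-15.000 → step 12: x=-0.074, v=-1.220, θ₁=-0.394, ω₁=-1.272, θ₂=0.497, ω₂=4.832, θ₃=0.122, ω₃=0.230
apply F[12]=-15.000 → step 13: x=-0.100, v=-1.388, θ₁=-0.416, ω₁=-0.913, θ₂=0.597, ω₂=5.231, θ₃=0.127, ω₃=0.270
apply F[13]=-15.000 → step 14: x=-0.129, v=-1.556, θ₁=-0.430, ω₁=-0.453, θ₂=0.706, ω₂=5.628, θ₃=0.133, ω₃=0.351
apply F[14]=-15.000 → step 15: x=-0.162, v=-1.724, θ₁=-0.434, ω₁=0.118, θ₂=0.822, ω₂=6.031, θ₃=0.141, ω₃=0.482
apply F[15]=-15.000 → step 16: x=-0.198, v=-1.892, θ₁=-0.425, ω₁=0.810, θ₂=0.947, ω₂=6.442, θ₃=0.153, ω₃=0.672
apply F[16]=-15.000 → step 17: x=-0.238, v=-2.060, θ₁=-0.401, ω₁=1.635, θ₂=1.080, ω₂=6.855, θ₃=0.169, ω₃=0.931
apply F[17]=-15.000 → step 18: x=-0.280, v=-2.229, θ₁=-0.358, ω₁=2.599, θ₂=1.221, ω₂=7.252, θ₃=0.190, ω₃=1.264
apply F[18]=-15.000 → step 19: x=-0.327, v=-2.401, θ₁=-0.296, ω₁=3.702, θ₂=1.370, ω₂=7.595, θ₃=0.220, ω₃=1.668
max |θ₁| = 0.434 ≤ 0.488 over all 20 states.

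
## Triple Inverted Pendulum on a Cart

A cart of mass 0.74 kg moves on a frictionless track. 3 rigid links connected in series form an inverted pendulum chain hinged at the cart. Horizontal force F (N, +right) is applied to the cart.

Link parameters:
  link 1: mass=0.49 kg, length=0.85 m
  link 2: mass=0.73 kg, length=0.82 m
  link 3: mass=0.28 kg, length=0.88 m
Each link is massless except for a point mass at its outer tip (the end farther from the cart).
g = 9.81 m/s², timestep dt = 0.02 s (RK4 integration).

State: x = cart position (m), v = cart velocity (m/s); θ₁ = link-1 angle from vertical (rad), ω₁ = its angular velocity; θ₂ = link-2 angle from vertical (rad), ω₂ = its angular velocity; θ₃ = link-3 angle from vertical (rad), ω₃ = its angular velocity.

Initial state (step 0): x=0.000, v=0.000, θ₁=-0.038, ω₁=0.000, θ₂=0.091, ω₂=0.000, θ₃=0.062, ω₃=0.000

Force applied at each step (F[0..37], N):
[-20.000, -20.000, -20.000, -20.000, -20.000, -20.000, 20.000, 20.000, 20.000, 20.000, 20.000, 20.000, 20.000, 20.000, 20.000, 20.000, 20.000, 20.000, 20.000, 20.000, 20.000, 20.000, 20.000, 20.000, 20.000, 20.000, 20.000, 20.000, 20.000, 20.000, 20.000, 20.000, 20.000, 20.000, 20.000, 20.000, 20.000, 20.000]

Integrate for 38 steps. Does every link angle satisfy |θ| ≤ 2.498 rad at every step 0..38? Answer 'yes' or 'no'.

Answer: yes

Derivation:
apply F[0]=-20.000 → step 1: x=-0.005, v=-0.525, θ₁=-0.033, ω₁=0.546, θ₂=0.092, ω₂=0.101, θ₃=0.062, ω₃=-0.009
apply F[1]=-20.000 → step 2: x=-0.021, v=-1.056, θ₁=-0.016, ω₁=1.110, θ₂=0.095, ω₂=0.188, θ₃=0.062, ω₃=-0.019
apply F[2]=-20.000 → step 3: x=-0.048, v=-1.595, θ₁=0.012, ω₁=1.705, θ₂=0.099, ω₂=0.251, θ₃=0.061, ω₃=-0.028
apply F[3]=-20.000 → step 4: x=-0.085, v=-2.142, θ₁=0.052, ω₁=2.337, θ₂=0.105, ω₂=0.282, θ₃=0.061, ω₃=-0.035
apply F[4]=-20.000 → step 5: x=-0.133, v=-2.687, θ₁=0.106, ω₁=2.990, θ₂=0.110, ω₂=0.287, θ₃=0.060, ω₃=-0.037
apply F[5]=-20.000 → step 6: x=-0.192, v=-3.208, θ₁=0.172, ω₁=3.624, θ₂=0.116, ω₂=0.293, θ₃=0.059, ω₃=-0.031
apply F[6]=+20.000 → step 7: x=-0.251, v=-2.710, θ₁=0.239, ω₁=3.119, θ₂=0.122, ω₂=0.263, θ₃=0.058, ω₃=-0.041
apply F[7]=+20.000 → step 8: x=-0.301, v=-2.255, θ₁=0.297, ω₁=2.719, θ₂=0.126, ω₂=0.182, θ₃=0.057, ω₃=-0.057
apply F[8]=+20.000 → step 9: x=-0.342, v=-1.837, θ₁=0.349, ω₁=2.416, θ₂=0.129, ω₂=0.049, θ₃=0.056, ω₃=-0.078
apply F[9]=+20.000 → step 10: x=-0.375, v=-1.450, θ₁=0.395, ω₁=2.193, θ₂=0.128, ω₂=-0.131, θ₃=0.054, ω₃=-0.101
apply F[10]=+20.000 → step 11: x=-0.400, v=-1.085, θ₁=0.437, ω₁=2.035, θ₂=0.123, ω₂=-0.353, θ₃=0.052, ω₃=-0.124
apply F[11]=+20.000 → step 12: x=-0.418, v=-0.735, θ₁=0.476, ω₁=1.928, θ₂=0.114, ω₂=-0.610, θ₃=0.049, ω₃=-0.146
apply F[12]=+20.000 → step 13: x=-0.429, v=-0.394, θ₁=0.514, ω₁=1.857, θ₂=0.099, ω₂=-0.897, θ₃=0.046, ω₃=-0.163
apply F[13]=+20.000 → step 14: x=-0.434, v=-0.056, θ₁=0.551, ω₁=1.811, θ₂=0.078, ω₂=-1.210, θ₃=0.043, ω₃=-0.175
apply F[14]=+20.000 → step 15: x=-0.432, v=0.282, θ₁=0.587, ω₁=1.777, θ₂=0.050, ω₂=-1.542, θ₃=0.039, ω₃=-0.181
apply F[15]=+20.000 → step 16: x=-0.423, v=0.625, θ₁=0.622, ω₁=1.746, θ₂=0.016, ω₂=-1.889, θ₃=0.036, ω₃=-0.180
apply F[16]=+20.000 → step 17: x=-0.407, v=0.973, θ₁=0.656, ω₁=1.706, θ₂=-0.025, ω₂=-2.246, θ₃=0.032, ω₃=-0.174
apply F[17]=+20.000 → step 18: x=-0.384, v=1.329, θ₁=0.690, ω₁=1.648, θ₂=-0.074, ω₂=-2.610, θ₃=0.029, ω₃=-0.164
apply F[18]=+20.000 → step 19: x=-0.353, v=1.691, θ₁=0.722, ω₁=1.563, θ₂=-0.130, ω₂=-2.978, θ₃=0.026, ω₃=-0.154
apply F[19]=+20.000 → step 20: x=-0.316, v=2.060, θ₁=0.752, ω₁=1.444, θ₂=-0.193, ω₂=-3.349, θ₃=0.023, ω₃=-0.147
apply F[20]=+20.000 → step 21: x=-0.271, v=2.432, θ₁=0.780, ω₁=1.285, θ₂=-0.264, ω₂=-3.722, θ₃=0.020, ω₃=-0.148
apply F[21]=+20.000 → step 22: x=-0.219, v=2.806, θ₁=0.803, ω₁=1.077, θ₂=-0.342, ω₂=-4.101, θ₃=0.017, ω₃=-0.163
apply F[22]=+20.000 → step 23: x=-0.159, v=3.179, θ₁=0.822, ω₁=0.816, θ₂=-0.428, ω₂=-4.487, θ₃=0.013, ω₃=-0.197
apply F[23]=+20.000 → step 24: x=-0.091, v=3.548, θ₁=0.836, ω₁=0.494, θ₂=-0.522, ω₂=-4.883, θ₃=0.008, ω₃=-0.260
apply F[24]=+20.000 → step 25: x=-0.017, v=3.910, θ₁=0.842, ω₁=0.104, θ₂=-0.623, ω₂=-5.293, θ₃=0.002, ω₃=-0.360
apply F[25]=+20.000 → step 26: x=0.065, v=4.264, θ₁=0.839, ω₁=-0.362, θ₂=-0.733, ω₂=-5.720, θ₃=-0.006, ω₃=-0.506
apply F[26]=+20.000 → step 27: x=0.154, v=4.608, θ₁=0.827, ω₁=-0.911, θ₂=-0.852, ω₂=-6.163, θ₃=-0.018, ω₃=-0.712
apply F[27]=+20.000 → step 28: x=0.249, v=4.943, θ₁=0.802, ω₁=-1.551, θ₂=-0.980, ω₂=-6.622, θ₃=-0.035, ω₃=-0.987
apply F[28]=+20.000 → step 29: x=0.351, v=5.272, θ₁=0.764, ω₁=-2.288, θ₂=-1.117, ω₂=-7.091, θ₃=-0.058, ω₃=-1.341
apply F[29]=+20.000 → step 30: x=0.460, v=5.604, θ₁=0.710, ω₁=-3.128, θ₂=-1.264, ω₂=-7.555, θ₃=-0.089, ω₃=-1.781
apply F[30]=+20.000 → step 31: x=0.576, v=5.952, θ₁=0.638, ω₁=-4.074, θ₂=-1.419, ω₂=-7.991, θ₃=-0.130, ω₃=-2.303
apply F[31]=+20.000 → step 32: x=0.698, v=6.339, θ₁=0.546, ω₁=-5.125, θ₂=-1.583, ω₂=-8.349, θ₃=-0.182, ω₃=-2.889
apply F[32]=+20.000 → step 33: x=0.830, v=6.793, θ₁=0.433, ω₁=-6.269, θ₂=-1.752, ω₂=-8.549, θ₃=-0.246, ω₃=-3.494
apply F[33]=+20.000 → step 34: x=0.971, v=7.332, θ₁=0.295, ω₁=-7.456, θ₂=-1.923, ω₂=-8.456, θ₃=-0.321, ω₃=-4.038
apply F[34]=+20.000 → step 35: x=1.123, v=7.936, θ₁=0.135, ω₁=-8.553, θ₂=-2.087, ω₂=-7.891, θ₃=-0.406, ω₃=-4.407
apply F[35]=+20.000 → step 36: x=1.288, v=8.504, θ₁=-0.045, ω₁=-9.348, θ₂=-2.235, ω₂=-6.737, θ₃=-0.496, ω₃=-4.519
apply F[36]=+20.000 → step 37: x=1.462, v=8.903, θ₁=-0.236, ω₁=-9.691, θ₂=-2.353, ω₂=-5.092, θ₃=-0.585, ω₃=-4.401
apply F[37]=+20.000 → step 38: x=1.643, v=9.095, θ₁=-0.430, ω₁=-9.672, θ₂=-2.437, ω₂=-3.239, θ₃=-0.671, ω₃=-4.179
Max |angle| over trajectory = 2.437 rad; bound = 2.498 → within bound.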